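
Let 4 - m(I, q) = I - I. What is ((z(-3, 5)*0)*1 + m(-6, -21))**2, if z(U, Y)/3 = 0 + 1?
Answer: 16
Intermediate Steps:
m(I, q) = 4 (m(I, q) = 4 - (I - I) = 4 - 1*0 = 4 + 0 = 4)
z(U, Y) = 3 (z(U, Y) = 3*(0 + 1) = 3*1 = 3)
((z(-3, 5)*0)*1 + m(-6, -21))**2 = ((3*0)*1 + 4)**2 = (0*1 + 4)**2 = (0 + 4)**2 = 4**2 = 16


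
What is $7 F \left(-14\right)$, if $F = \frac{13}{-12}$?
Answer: $\frac{637}{6} \approx 106.17$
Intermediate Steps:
$F = - \frac{13}{12}$ ($F = 13 \left(- \frac{1}{12}\right) = - \frac{13}{12} \approx -1.0833$)
$7 F \left(-14\right) = 7 \left(- \frac{13}{12}\right) \left(-14\right) = \left(- \frac{91}{12}\right) \left(-14\right) = \frac{637}{6}$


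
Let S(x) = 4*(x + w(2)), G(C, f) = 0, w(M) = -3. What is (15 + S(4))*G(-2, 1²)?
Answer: 0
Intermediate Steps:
S(x) = -12 + 4*x (S(x) = 4*(x - 3) = 4*(-3 + x) = -12 + 4*x)
(15 + S(4))*G(-2, 1²) = (15 + (-12 + 4*4))*0 = (15 + (-12 + 16))*0 = (15 + 4)*0 = 19*0 = 0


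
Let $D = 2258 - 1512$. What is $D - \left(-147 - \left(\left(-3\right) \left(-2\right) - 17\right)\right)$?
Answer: $882$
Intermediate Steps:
$D = 746$
$D - \left(-147 - \left(\left(-3\right) \left(-2\right) - 17\right)\right) = 746 - \left(-147 - \left(\left(-3\right) \left(-2\right) - 17\right)\right) = 746 - \left(-147 - \left(6 - 17\right)\right) = 746 - \left(-147 - -11\right) = 746 - \left(-147 + 11\right) = 746 - -136 = 746 + 136 = 882$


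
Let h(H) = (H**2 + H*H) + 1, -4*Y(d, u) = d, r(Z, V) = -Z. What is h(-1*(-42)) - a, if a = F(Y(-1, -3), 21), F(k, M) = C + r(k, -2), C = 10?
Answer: 14077/4 ≈ 3519.3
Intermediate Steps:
Y(d, u) = -d/4
F(k, M) = 10 - k
a = 39/4 (a = 10 - (-1)*(-1)/4 = 10 - 1*1/4 = 10 - 1/4 = 39/4 ≈ 9.7500)
h(H) = 1 + 2*H**2 (h(H) = (H**2 + H**2) + 1 = 2*H**2 + 1 = 1 + 2*H**2)
h(-1*(-42)) - a = (1 + 2*(-1*(-42))**2) - 1*39/4 = (1 + 2*42**2) - 39/4 = (1 + 2*1764) - 39/4 = (1 + 3528) - 39/4 = 3529 - 39/4 = 14077/4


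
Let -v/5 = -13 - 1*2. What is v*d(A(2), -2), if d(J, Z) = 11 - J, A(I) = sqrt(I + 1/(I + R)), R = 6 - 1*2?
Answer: 825 - 25*sqrt(78)/2 ≈ 714.60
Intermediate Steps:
R = 4 (R = 6 - 2 = 4)
v = 75 (v = -5*(-13 - 1*2) = -5*(-13 - 2) = -5*(-15) = 75)
A(I) = sqrt(I + 1/(4 + I)) (A(I) = sqrt(I + 1/(I + 4)) = sqrt(I + 1/(4 + I)))
v*d(A(2), -2) = 75*(11 - sqrt((1 + 2*(4 + 2))/(4 + 2))) = 75*(11 - sqrt((1 + 2*6)/6)) = 75*(11 - sqrt((1 + 12)/6)) = 75*(11 - sqrt((1/6)*13)) = 75*(11 - sqrt(13/6)) = 75*(11 - sqrt(78)/6) = 825 - 25*sqrt(78)/2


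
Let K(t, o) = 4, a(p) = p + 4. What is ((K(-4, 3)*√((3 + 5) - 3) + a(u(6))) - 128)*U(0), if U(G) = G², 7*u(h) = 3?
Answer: 0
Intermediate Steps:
u(h) = 3/7 (u(h) = (⅐)*3 = 3/7)
a(p) = 4 + p
((K(-4, 3)*√((3 + 5) - 3) + a(u(6))) - 128)*U(0) = ((4*√((3 + 5) - 3) + (4 + 3/7)) - 128)*0² = ((4*√(8 - 3) + 31/7) - 128)*0 = ((4*√5 + 31/7) - 128)*0 = ((31/7 + 4*√5) - 128)*0 = (-865/7 + 4*√5)*0 = 0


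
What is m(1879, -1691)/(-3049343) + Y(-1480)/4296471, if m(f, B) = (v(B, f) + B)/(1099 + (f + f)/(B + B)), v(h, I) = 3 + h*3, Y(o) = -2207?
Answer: -12445140336087709/24323167703731701090 ≈ -0.00051166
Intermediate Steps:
v(h, I) = 3 + 3*h
m(f, B) = (3 + 4*B)/(1099 + f/B) (m(f, B) = ((3 + 3*B) + B)/(1099 + (f + f)/(B + B)) = (3 + 4*B)/(1099 + (2*f)/((2*B))) = (3 + 4*B)/(1099 + (2*f)*(1/(2*B))) = (3 + 4*B)/(1099 + f/B))
m(1879, -1691)/(-3049343) + Y(-1480)/4296471 = -1691*(3 + 4*(-1691))/(1879 + 1099*(-1691))/(-3049343) - 2207/4296471 = -1691*(3 - 6764)/(1879 - 1858409)*(-1/3049343) - 2207*1/4296471 = -1691*(-6761)/(-1856530)*(-1/3049343) - 2207/4296471 = -1691*(-1/1856530)*(-6761)*(-1/3049343) - 2207/4296471 = -11432851/1856530*(-1/3049343) - 2207/4296471 = 11432851/5661196759790 - 2207/4296471 = -12445140336087709/24323167703731701090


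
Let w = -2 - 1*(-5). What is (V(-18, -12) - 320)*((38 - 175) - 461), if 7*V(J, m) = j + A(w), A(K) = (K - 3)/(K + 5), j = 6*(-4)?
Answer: 1353872/7 ≈ 1.9341e+5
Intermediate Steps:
j = -24
w = 3 (w = -2 + 5 = 3)
A(K) = (-3 + K)/(5 + K)
V(J, m) = -24/7 (V(J, m) = (-24 + (-3 + 3)/(5 + 3))/7 = (-24 + 0/8)/7 = (-24 + (1/8)*0)/7 = (-24 + 0)/7 = (1/7)*(-24) = -24/7)
(V(-18, -12) - 320)*((38 - 175) - 461) = (-24/7 - 320)*((38 - 175) - 461) = -2264*(-137 - 461)/7 = -2264/7*(-598) = 1353872/7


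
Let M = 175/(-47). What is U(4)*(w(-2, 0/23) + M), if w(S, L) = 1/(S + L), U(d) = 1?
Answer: -397/94 ≈ -4.2234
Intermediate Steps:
M = -175/47 (M = 175*(-1/47) = -175/47 ≈ -3.7234)
w(S, L) = 1/(L + S)
U(4)*(w(-2, 0/23) + M) = 1*(1/(0/23 - 2) - 175/47) = 1*(1/(0*(1/23) - 2) - 175/47) = 1*(1/(0 - 2) - 175/47) = 1*(1/(-2) - 175/47) = 1*(-½ - 175/47) = 1*(-397/94) = -397/94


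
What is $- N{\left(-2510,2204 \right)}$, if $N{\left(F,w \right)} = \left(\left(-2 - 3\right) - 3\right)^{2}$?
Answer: $-64$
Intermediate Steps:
$N{\left(F,w \right)} = 64$ ($N{\left(F,w \right)} = \left(-5 - 3\right)^{2} = \left(-8\right)^{2} = 64$)
$- N{\left(-2510,2204 \right)} = \left(-1\right) 64 = -64$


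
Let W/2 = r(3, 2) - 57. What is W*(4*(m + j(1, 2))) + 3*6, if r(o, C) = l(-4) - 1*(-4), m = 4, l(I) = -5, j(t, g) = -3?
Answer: -446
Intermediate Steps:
r(o, C) = -1 (r(o, C) = -5 - 1*(-4) = -5 + 4 = -1)
W = -116 (W = 2*(-1 - 57) = 2*(-58) = -116)
W*(4*(m + j(1, 2))) + 3*6 = -464*(4 - 3) + 3*6 = -464 + 18 = -446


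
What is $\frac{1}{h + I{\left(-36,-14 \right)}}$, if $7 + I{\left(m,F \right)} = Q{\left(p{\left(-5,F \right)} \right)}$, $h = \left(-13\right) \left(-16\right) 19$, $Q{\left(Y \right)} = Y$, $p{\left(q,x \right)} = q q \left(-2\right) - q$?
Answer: $\frac{1}{3900} \approx 0.00025641$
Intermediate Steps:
$p{\left(q,x \right)} = - q - 2 q^{2}$ ($p{\left(q,x \right)} = q^{2} \left(-2\right) - q = - 2 q^{2} - q = - q - 2 q^{2}$)
$h = 3952$ ($h = 208 \cdot 19 = 3952$)
$I{\left(m,F \right)} = -52$ ($I{\left(m,F \right)} = -7 - - 5 \left(1 + 2 \left(-5\right)\right) = -7 - - 5 \left(1 - 10\right) = -7 - \left(-5\right) \left(-9\right) = -7 - 45 = -52$)
$\frac{1}{h + I{\left(-36,-14 \right)}} = \frac{1}{3952 - 52} = \frac{1}{3900}$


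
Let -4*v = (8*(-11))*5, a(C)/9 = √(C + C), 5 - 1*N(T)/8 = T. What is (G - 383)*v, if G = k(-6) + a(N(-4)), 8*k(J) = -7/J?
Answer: -725615/24 ≈ -30234.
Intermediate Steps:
N(T) = 40 - 8*T
a(C) = 9*√2*√C (a(C) = 9*√(C + C) = 9*√(2*C) = 9*(√2*√C) = 9*√2*√C)
k(J) = -7/(8*J) (k(J) = (-7/J)/8 = -7/(8*J))
G = 5191/48 (G = -7/8/(-6) + 9*√2*√(40 - 8*(-4)) = -7/8*(-⅙) + 9*√2*√(40 + 32) = 7/48 + 9*√2*√72 = 7/48 + 9*√2*(6*√2) = 7/48 + 108 = 5191/48 ≈ 108.15)
v = 110 (v = -8*(-11)*5/4 = -(-22)*5 = -¼*(-440) = 110)
(G - 383)*v = (5191/48 - 383)*110 = -13193/48*110 = -725615/24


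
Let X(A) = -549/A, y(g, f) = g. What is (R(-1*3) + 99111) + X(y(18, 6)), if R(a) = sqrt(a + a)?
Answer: 198161/2 + I*sqrt(6) ≈ 99081.0 + 2.4495*I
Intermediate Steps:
R(a) = sqrt(2)*sqrt(a) (R(a) = sqrt(2*a) = sqrt(2)*sqrt(a))
(R(-1*3) + 99111) + X(y(18, 6)) = (sqrt(2)*sqrt(-1*3) + 99111) - 549/18 = (sqrt(2)*sqrt(-3) + 99111) - 549*1/18 = (sqrt(2)*(I*sqrt(3)) + 99111) - 61/2 = (I*sqrt(6) + 99111) - 61/2 = (99111 + I*sqrt(6)) - 61/2 = 198161/2 + I*sqrt(6)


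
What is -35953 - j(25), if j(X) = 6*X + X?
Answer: -36128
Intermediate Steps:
j(X) = 7*X
-35953 - j(25) = -35953 - 7*25 = -35953 - 1*175 = -35953 - 175 = -36128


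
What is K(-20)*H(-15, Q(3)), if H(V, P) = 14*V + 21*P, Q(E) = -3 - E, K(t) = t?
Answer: 6720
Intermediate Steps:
K(-20)*H(-15, Q(3)) = -20*(14*(-15) + 21*(-3 - 1*3)) = -20*(-210 + 21*(-3 - 3)) = -20*(-210 + 21*(-6)) = -20*(-210 - 126) = -20*(-336) = 6720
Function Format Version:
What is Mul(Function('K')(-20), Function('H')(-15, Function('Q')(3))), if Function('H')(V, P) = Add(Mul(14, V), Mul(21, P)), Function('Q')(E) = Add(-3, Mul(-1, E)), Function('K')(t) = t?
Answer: 6720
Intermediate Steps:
Mul(Function('K')(-20), Function('H')(-15, Function('Q')(3))) = Mul(-20, Add(Mul(14, -15), Mul(21, Add(-3, Mul(-1, 3))))) = Mul(-20, Add(-210, Mul(21, Add(-3, -3)))) = Mul(-20, Add(-210, Mul(21, -6))) = Mul(-20, Add(-210, -126)) = Mul(-20, -336) = 6720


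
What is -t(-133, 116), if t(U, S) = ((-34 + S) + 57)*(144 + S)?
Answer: -36140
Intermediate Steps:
t(U, S) = (23 + S)*(144 + S)
-t(-133, 116) = -(3312 + 116**2 + 167*116) = -(3312 + 13456 + 19372) = -1*36140 = -36140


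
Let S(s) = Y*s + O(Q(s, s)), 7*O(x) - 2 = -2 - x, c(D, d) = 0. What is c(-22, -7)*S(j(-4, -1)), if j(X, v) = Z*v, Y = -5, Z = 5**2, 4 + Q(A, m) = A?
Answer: 0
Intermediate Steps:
Q(A, m) = -4 + A
O(x) = -x/7 (O(x) = 2/7 + (-2 - x)/7 = 2/7 + (-2/7 - x/7) = -x/7)
Z = 25
j(X, v) = 25*v
S(s) = 4/7 - 36*s/7 (S(s) = -5*s - (-4 + s)/7 = -5*s + (4/7 - s/7) = 4/7 - 36*s/7)
c(-22, -7)*S(j(-4, -1)) = 0*(4/7 - 900*(-1)/7) = 0*(4/7 - 36/7*(-25)) = 0*(4/7 + 900/7) = 0*(904/7) = 0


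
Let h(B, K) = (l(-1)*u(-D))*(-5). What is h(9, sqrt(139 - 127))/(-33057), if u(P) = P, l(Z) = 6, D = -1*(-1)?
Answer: -10/11019 ≈ -0.00090752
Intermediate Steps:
D = 1
h(B, K) = 30 (h(B, K) = (6*(-1*1))*(-5) = (6*(-1))*(-5) = -6*(-5) = 30)
h(9, sqrt(139 - 127))/(-33057) = 30/(-33057) = 30*(-1/33057) = -10/11019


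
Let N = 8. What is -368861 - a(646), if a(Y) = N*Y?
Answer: -374029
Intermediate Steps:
a(Y) = 8*Y
-368861 - a(646) = -368861 - 8*646 = -368861 - 1*5168 = -368861 - 5168 = -374029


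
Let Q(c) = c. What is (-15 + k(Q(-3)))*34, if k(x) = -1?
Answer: -544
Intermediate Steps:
(-15 + k(Q(-3)))*34 = (-15 - 1)*34 = -16*34 = -544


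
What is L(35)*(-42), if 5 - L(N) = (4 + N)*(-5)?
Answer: -8400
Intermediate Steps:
L(N) = 25 + 5*N (L(N) = 5 - (4 + N)*(-5) = 5 - (-20 - 5*N) = 5 + (20 + 5*N) = 25 + 5*N)
L(35)*(-42) = (25 + 5*35)*(-42) = (25 + 175)*(-42) = 200*(-42) = -8400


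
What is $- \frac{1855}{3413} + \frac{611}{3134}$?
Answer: $- \frac{3728227}{10696342} \approx -0.34855$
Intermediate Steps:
$- \frac{1855}{3413} + \frac{611}{3134} = - \frac{3728227}{10696342}$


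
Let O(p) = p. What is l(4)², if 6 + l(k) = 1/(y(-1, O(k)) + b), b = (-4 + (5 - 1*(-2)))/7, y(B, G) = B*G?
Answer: 24649/625 ≈ 39.438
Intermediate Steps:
b = 3/7 (b = (-4 + (5 + 2))*(⅐) = (-4 + 7)*(⅐) = 3*(⅐) = 3/7 ≈ 0.42857)
l(k) = -6 + 1/(3/7 - k) (l(k) = -6 + 1/(-k + 3/7) = -6 + 1/(3/7 - k))
l(4)² = ((11 - 42*4)/(-3 + 7*4))² = ((11 - 168)/(-3 + 28))² = (-157/25)² = 24649/625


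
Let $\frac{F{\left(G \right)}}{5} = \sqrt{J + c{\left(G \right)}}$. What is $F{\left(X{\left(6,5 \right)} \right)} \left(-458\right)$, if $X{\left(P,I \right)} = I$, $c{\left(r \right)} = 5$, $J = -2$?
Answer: $- 2290 \sqrt{3} \approx -3966.4$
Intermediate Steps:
$F{\left(G \right)} = 5 \sqrt{3}$ ($F{\left(G \right)} = 5 \sqrt{-2 + 5} = 5 \sqrt{3}$)
$F{\left(X{\left(6,5 \right)} \right)} \left(-458\right) = 5 \sqrt{3} \left(-458\right) = - 2290 \sqrt{3}$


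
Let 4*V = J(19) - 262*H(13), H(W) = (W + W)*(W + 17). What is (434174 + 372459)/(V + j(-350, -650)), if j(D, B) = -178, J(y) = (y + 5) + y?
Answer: -3226532/205029 ≈ -15.737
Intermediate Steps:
H(W) = 2*W*(17 + W) (H(W) = (2*W)*(17 + W) = 2*W*(17 + W))
J(y) = 5 + 2*y (J(y) = (5 + y) + y = 5 + 2*y)
V = -204317/4 (V = ((5 + 2*19) - 524*13*(17 + 13))/4 = ((5 + 38) - 524*13*30)/4 = (43 - 262*780)/4 = (43 - 204360)/4 = (¼)*(-204317) = -204317/4 ≈ -51079.)
(434174 + 372459)/(V + j(-350, -650)) = (434174 + 372459)/(-204317/4 - 178) = 806633/(-205029/4) = 806633*(-4/205029) = -3226532/205029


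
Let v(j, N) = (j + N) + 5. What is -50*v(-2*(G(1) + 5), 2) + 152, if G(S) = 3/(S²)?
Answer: 602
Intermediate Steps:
G(S) = 3/S²
v(j, N) = 5 + N + j (v(j, N) = (N + j) + 5 = 5 + N + j)
-50*v(-2*(G(1) + 5), 2) + 152 = -50*(5 + 2 - 2*(3/1² + 5)) + 152 = -50*(5 + 2 - 2*(3*1 + 5)) + 152 = -50*(5 + 2 - 2*(3 + 5)) + 152 = -50*(5 + 2 - 2*8) + 152 = -50*(5 + 2 - 16) + 152 = -50*(-9) + 152 = 450 + 152 = 602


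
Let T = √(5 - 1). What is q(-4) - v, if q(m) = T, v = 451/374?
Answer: 27/34 ≈ 0.79412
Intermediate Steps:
v = 41/34 (v = 451*(1/374) = 41/34 ≈ 1.2059)
T = 2 (T = √4 = 2)
q(m) = 2
q(-4) - v = 2 - 1*41/34 = 2 - 41/34 = 27/34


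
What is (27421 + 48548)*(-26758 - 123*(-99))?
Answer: -1107703989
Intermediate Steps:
(27421 + 48548)*(-26758 - 123*(-99)) = 75969*(-26758 + 12177) = 75969*(-14581) = -1107703989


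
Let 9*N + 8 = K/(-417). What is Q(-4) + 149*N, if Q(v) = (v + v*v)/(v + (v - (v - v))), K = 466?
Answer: -1144255/7506 ≈ -152.45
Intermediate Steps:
Q(v) = (v + v²)/(2*v) (Q(v) = (v + v²)/(v + (v - 1*0)) = (v + v²)/(v + (v + 0)) = (v + v²)/(v + v) = (v + v²)/((2*v)) = (v + v²)*(1/(2*v)) = (v + v²)/(2*v))
N = -3802/3753 (N = -8/9 + (466/(-417))/9 = -8/9 + (466*(-1/417))/9 = -8/9 + (⅑)*(-466/417) = -8/9 - 466/3753 = -3802/3753 ≈ -1.0131)
Q(-4) + 149*N = (½ + (½)*(-4)) + 149*(-3802/3753) = (½ - 2) - 566498/3753 = -3/2 - 566498/3753 = -1144255/7506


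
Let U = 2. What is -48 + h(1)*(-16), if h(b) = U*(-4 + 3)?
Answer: -16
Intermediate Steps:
h(b) = -2 (h(b) = 2*(-4 + 3) = 2*(-1) = -2)
-48 + h(1)*(-16) = -48 - 2*(-16) = -48 + 32 = -16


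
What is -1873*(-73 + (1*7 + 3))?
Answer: 117999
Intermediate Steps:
-1873*(-73 + (1*7 + 3)) = -1873*(-73 + (7 + 3)) = -1873*(-73 + 10) = -1873*(-63) = 117999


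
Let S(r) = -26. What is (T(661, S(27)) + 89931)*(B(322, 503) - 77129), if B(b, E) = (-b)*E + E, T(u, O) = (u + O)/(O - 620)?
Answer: -6930476187136/323 ≈ -2.1457e+10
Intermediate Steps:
T(u, O) = (O + u)/(-620 + O)
B(b, E) = E - E*b (B(b, E) = -E*b + E = E - E*b)
(T(661, S(27)) + 89931)*(B(322, 503) - 77129) = ((-26 + 661)/(-620 - 26) + 89931)*(503*(1 - 1*322) - 77129) = (635/(-646) + 89931)*(503*(1 - 322) - 77129) = (-1/646*635 + 89931)*(503*(-321) - 77129) = (-635/646 + 89931)*(-161463 - 77129) = (58094791/646)*(-238592) = -6930476187136/323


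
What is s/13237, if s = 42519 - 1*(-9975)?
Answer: 52494/13237 ≈ 3.9657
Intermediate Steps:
s = 52494 (s = 42519 + 9975 = 52494)
s/13237 = 52494/13237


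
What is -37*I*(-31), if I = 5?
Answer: 5735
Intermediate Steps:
-37*I*(-31) = -37*5*(-31) = -185*(-31) = 5735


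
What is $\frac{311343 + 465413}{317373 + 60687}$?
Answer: $\frac{194189}{94515} \approx 2.0546$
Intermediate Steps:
$\frac{311343 + 465413}{317373 + 60687} = \frac{776756}{378060} = 776756 \cdot \frac{1}{378060} = \frac{194189}{94515}$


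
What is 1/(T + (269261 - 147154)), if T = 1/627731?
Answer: 627731/76650349218 ≈ 8.1895e-6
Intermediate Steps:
T = 1/627731 ≈ 1.5930e-6
1/(T + (269261 - 147154)) = 1/(1/627731 + (269261 - 147154)) = 1/(1/627731 + 122107) = 1/(76650349218/627731) = 627731/76650349218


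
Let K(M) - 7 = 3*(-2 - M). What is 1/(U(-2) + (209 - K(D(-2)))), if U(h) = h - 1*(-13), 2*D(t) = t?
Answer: 1/216 ≈ 0.0046296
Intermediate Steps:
D(t) = t/2
U(h) = 13 + h (U(h) = h + 13 = 13 + h)
K(M) = 1 - 3*M (K(M) = 7 + 3*(-2 - M) = 7 + (-6 - 3*M) = 1 - 3*M)
1/(U(-2) + (209 - K(D(-2)))) = 1/((13 - 2) + (209 - (1 - 3*(-2)/2))) = 1/(11 + (209 - (1 - 3*(-1)))) = 1/(11 + (209 - (1 + 3))) = 1/(11 + (209 - 1*4)) = 1/(11 + (209 - 4)) = 1/(11 + 205) = 1/216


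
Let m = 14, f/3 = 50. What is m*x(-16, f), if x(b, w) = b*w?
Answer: -33600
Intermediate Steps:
f = 150 (f = 3*50 = 150)
m*x(-16, f) = 14*(-16*150) = 14*(-2400) = -33600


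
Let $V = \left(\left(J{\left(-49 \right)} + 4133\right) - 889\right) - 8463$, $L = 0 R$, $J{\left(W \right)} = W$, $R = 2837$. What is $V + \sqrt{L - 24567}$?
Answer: $-5268 + i \sqrt{24567} \approx -5268.0 + 156.74 i$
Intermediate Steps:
$L = 0$ ($L = 0 \cdot 2837 = 0$)
$V = -5268$ ($V = \left(\left(-49 + 4133\right) - 889\right) - 8463 = \left(4084 - 889\right) - 8463 = 3195 - 8463 = -5268$)
$V + \sqrt{L - 24567} = -5268 + \sqrt{0 - 24567} = -5268 + \sqrt{-24567} = -5268 + i \sqrt{24567}$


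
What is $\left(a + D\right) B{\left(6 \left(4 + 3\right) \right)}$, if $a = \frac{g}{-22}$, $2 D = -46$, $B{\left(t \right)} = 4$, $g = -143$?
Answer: $-66$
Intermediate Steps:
$D = -23$ ($D = \frac{1}{2} \left(-46\right) = -23$)
$a = \frac{13}{2}$ ($a = - \frac{143}{-22} = \left(-143\right) \left(- \frac{1}{22}\right) = \frac{13}{2} \approx 6.5$)
$\left(a + D\right) B{\left(6 \left(4 + 3\right) \right)} = \left(\frac{13}{2} - 23\right) 4 = \left(- \frac{33}{2}\right) 4 = -66$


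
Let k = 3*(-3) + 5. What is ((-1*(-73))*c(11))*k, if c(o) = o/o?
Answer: -292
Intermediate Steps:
c(o) = 1
k = -4 (k = -9 + 5 = -4)
((-1*(-73))*c(11))*k = (-1*(-73)*1)*(-4) = (73*1)*(-4) = 73*(-4) = -292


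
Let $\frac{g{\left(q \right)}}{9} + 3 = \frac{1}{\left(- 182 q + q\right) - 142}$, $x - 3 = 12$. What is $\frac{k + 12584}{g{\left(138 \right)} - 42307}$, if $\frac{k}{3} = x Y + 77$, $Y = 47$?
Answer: $- \frac{375041600}{1063430089} \approx -0.35267$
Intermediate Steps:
$x = 15$ ($x = 3 + 12 = 15$)
$k = 2346$ ($k = 3 \left(15 \cdot 47 + 77\right) = 3 \left(705 + 77\right) = 3 \cdot 782 = 2346$)
$g{\left(q \right)} = -27 + \frac{9}{-142 - 181 q}$ ($g{\left(q \right)} = -27 + \frac{9}{\left(- 182 q + q\right) - 142} = -27 + \frac{9}{- 181 q - 142} = -27 + \frac{9}{-142 - 181 q}$)
$\frac{k + 12584}{g{\left(138 \right)} - 42307} = \frac{2346 + 12584}{\frac{9 \left(-427 - 74934\right)}{142 + 181 \cdot 138} - 42307} = \frac{14930}{\frac{9 \left(-427 - 74934\right)}{142 + 24978} - 42307} = \frac{14930}{9 \cdot \frac{1}{25120} \left(-75361\right) - 42307} = \frac{14930}{- \frac{678249}{25120} - 42307} = \frac{14930}{- \frac{1063430089}{25120}} = 14930 \left(- \frac{25120}{1063430089}\right) = - \frac{375041600}{1063430089}$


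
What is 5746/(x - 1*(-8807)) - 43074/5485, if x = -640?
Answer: -320268548/44795995 ≈ -7.1495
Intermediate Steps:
5746/(x - 1*(-8807)) - 43074/5485 = 5746/(-640 - 1*(-8807)) - 43074/5485 = 5746/(-640 + 8807) - 43074*1/5485 = 5746/8167 - 43074/5485 = -320268548/44795995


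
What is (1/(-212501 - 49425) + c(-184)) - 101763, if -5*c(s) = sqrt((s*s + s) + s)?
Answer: -26654375539/261926 - 4*sqrt(2093)/5 ≈ -1.0180e+5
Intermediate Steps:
c(s) = -sqrt(s**2 + 2*s)/5 (c(s) = -sqrt((s*s + s) + s)/5 = -sqrt((s**2 + s) + s)/5 = -sqrt((s + s**2) + s)/5 = -sqrt(s**2 + 2*s)/5)
(1/(-212501 - 49425) + c(-184)) - 101763 = (1/(-212501 - 49425) - 4*sqrt(2093)/5) - 101763 = (1/(-261926) - 4*sqrt(2093)/5) - 101763 = (-1/261926 - 4*sqrt(2093)/5) - 101763 = -26654375539/261926 - 4*sqrt(2093)/5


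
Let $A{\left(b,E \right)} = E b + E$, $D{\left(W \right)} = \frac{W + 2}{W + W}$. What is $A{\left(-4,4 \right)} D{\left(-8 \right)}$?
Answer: $- \frac{9}{2} \approx -4.5$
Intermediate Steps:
$D{\left(W \right)} = \frac{2 + W}{2 W}$
$A{\left(b,E \right)} = E + E b$
$A{\left(-4,4 \right)} D{\left(-8 \right)} = 4 \left(1 - 4\right) \frac{2 - 8}{2 \left(-8\right)} = 4 \left(-3\right) \frac{1}{2} \left(- \frac{1}{8}\right) \left(-6\right) = \left(-12\right) \frac{3}{8} = - \frac{9}{2}$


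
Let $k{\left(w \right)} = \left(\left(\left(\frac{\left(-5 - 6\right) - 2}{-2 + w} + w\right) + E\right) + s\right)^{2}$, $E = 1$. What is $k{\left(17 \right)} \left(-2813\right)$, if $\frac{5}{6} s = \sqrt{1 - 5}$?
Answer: $- \frac{182150189}{225} - \frac{5783528 i}{25} \approx -8.0956 \cdot 10^{5} - 2.3134 \cdot 10^{5} i$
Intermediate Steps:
$s = \frac{12 i}{5}$ ($s = \frac{6 \sqrt{1 - 5}}{5} = \frac{6 \sqrt{-4}}{5} = \frac{6 \cdot 2 i}{5} = \frac{12 i}{5} \approx 2.4 i$)
$k{\left(w \right)} = \left(1 + w - \frac{13}{-2 + w} + \frac{12 i}{5}\right)^{2}$ ($k{\left(w \right)} = \left(\left(\left(\frac{\left(-5 - 6\right) - 2}{-2 + w} + w\right) + 1\right) + \frac{12 i}{5}\right)^{2} = \left(\left(\left(\frac{-11 - 2}{-2 + w} + w\right) + 1\right) + \frac{12 i}{5}\right)^{2} = \left(\left(\left(- \frac{13}{-2 + w} + w\right) + 1\right) + \frac{12 i}{5}\right)^{2} = \left(\left(\left(w - \frac{13}{-2 + w}\right) + 1\right) + \frac{12 i}{5}\right)^{2} = \left(\left(1 + w - \frac{13}{-2 + w}\right) + \frac{12 i}{5}\right)^{2} = \left(1 + w - \frac{13}{-2 + w} + \frac{12 i}{5}\right)^{2}$)
$k{\left(17 \right)} \left(-2813\right) = \frac{\left(75 - 5 \cdot 17^{2} + 5 \cdot 17 + 24 i - 12 i 17\right)^{2}}{25 \left(-2 + 17\right)^{2}} \left(-2813\right) = \frac{\left(75 - 1445 + 85 + 24 i - 204 i\right)^{2}}{25 \cdot 225} \left(-2813\right) = \frac{1}{25} \cdot \frac{1}{225} \left(75 - 1445 + 85 + 24 i - 204 i\right)^{2} \left(-2813\right) = \frac{1}{25} \cdot \frac{1}{225} \left(-1285 - 180 i\right)^{2} \left(-2813\right) = \frac{\left(-1285 - 180 i\right)^{2}}{5625} \left(-2813\right) = - \frac{2813 \left(-1285 - 180 i\right)^{2}}{5625}$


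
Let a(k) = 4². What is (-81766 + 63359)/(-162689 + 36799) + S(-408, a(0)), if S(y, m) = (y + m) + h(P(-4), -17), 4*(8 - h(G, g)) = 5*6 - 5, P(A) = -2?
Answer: -98220331/251780 ≈ -390.10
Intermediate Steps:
h(G, g) = 7/4 (h(G, g) = 8 - (5*6 - 5)/4 = 8 - (30 - 5)/4 = 8 - ¼*25 = 8 - 25/4 = 7/4)
a(k) = 16
S(y, m) = 7/4 + m + y (S(y, m) = (y + m) + 7/4 = (m + y) + 7/4 = 7/4 + m + y)
(-81766 + 63359)/(-162689 + 36799) + S(-408, a(0)) = (-81766 + 63359)/(-162689 + 36799) + (7/4 + 16 - 408) = -18407/(-125890) - 1561/4 = -18407*(-1/125890) - 1561/4 = 18407/125890 - 1561/4 = -98220331/251780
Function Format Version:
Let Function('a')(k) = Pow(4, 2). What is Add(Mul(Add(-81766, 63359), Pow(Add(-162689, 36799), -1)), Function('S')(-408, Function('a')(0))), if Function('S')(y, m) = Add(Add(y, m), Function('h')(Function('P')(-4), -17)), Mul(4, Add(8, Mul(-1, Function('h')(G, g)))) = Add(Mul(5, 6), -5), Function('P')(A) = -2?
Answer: Rational(-98220331, 251780) ≈ -390.10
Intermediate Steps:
Function('h')(G, g) = Rational(7, 4) (Function('h')(G, g) = Add(8, Mul(Rational(-1, 4), Add(Mul(5, 6), -5))) = Add(8, Mul(Rational(-1, 4), Add(30, -5))) = Add(8, Mul(Rational(-1, 4), 25)) = Add(8, Rational(-25, 4)) = Rational(7, 4))
Function('a')(k) = 16
Function('S')(y, m) = Add(Rational(7, 4), m, y) (Function('S')(y, m) = Add(Add(y, m), Rational(7, 4)) = Add(Add(m, y), Rational(7, 4)) = Add(Rational(7, 4), m, y))
Add(Mul(Add(-81766, 63359), Pow(Add(-162689, 36799), -1)), Function('S')(-408, Function('a')(0))) = Add(Mul(Add(-81766, 63359), Pow(Add(-162689, 36799), -1)), Add(Rational(7, 4), 16, -408)) = Add(Mul(-18407, Pow(-125890, -1)), Rational(-1561, 4)) = Add(Mul(-18407, Rational(-1, 125890)), Rational(-1561, 4)) = Add(Rational(18407, 125890), Rational(-1561, 4)) = Rational(-98220331, 251780)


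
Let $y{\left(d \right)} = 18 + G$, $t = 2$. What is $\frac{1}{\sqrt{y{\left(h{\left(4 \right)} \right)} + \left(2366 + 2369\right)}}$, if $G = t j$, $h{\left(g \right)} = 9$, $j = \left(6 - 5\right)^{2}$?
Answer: $\frac{\sqrt{4755}}{4755} \approx 0.014502$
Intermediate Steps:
$j = 1$ ($j = 1^{2} = 1$)
$G = 2$ ($G = 2 \cdot 1 = 2$)
$y{\left(d \right)} = 20$ ($y{\left(d \right)} = 18 + 2 = 20$)
$\frac{1}{\sqrt{y{\left(h{\left(4 \right)} \right)} + \left(2366 + 2369\right)}} = \frac{1}{\sqrt{20 + \left(2366 + 2369\right)}} = \frac{1}{\sqrt{20 + 4735}} = \frac{1}{\sqrt{4755}} = \frac{\sqrt{4755}}{4755}$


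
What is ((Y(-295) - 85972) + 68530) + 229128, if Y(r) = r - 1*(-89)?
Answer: 211480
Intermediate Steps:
Y(r) = 89 + r (Y(r) = r + 89 = 89 + r)
((Y(-295) - 85972) + 68530) + 229128 = (((89 - 295) - 85972) + 68530) + 229128 = ((-206 - 85972) + 68530) + 229128 = (-86178 + 68530) + 229128 = -17648 + 229128 = 211480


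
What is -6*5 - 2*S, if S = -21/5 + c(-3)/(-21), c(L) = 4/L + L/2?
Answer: -6889/315 ≈ -21.870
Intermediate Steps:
c(L) = L/2 + 4/L (c(L) = 4/L + L*(1/2) = 4/L + L/2 = L/2 + 4/L)
S = -2561/630 (S = -21/5 + ((1/2)*(-3) + 4/(-3))/(-21) = -21*1/5 + (-3/2 + 4*(-1/3))*(-1/21) = -21/5 + (-3/2 - 4/3)*(-1/21) = -21/5 - 17/6*(-1/21) = -21/5 + 17/126 = -2561/630 ≈ -4.0651)
-6*5 - 2*S = -6*5 - 2*(-2561/630) = -30 + 2561/315 = -6889/315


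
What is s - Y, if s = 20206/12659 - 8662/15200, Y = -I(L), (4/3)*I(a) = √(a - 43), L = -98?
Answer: 98739471/96208400 + 3*I*√141/4 ≈ 1.0263 + 8.9058*I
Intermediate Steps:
I(a) = 3*√(-43 + a)/4 (I(a) = 3*√(a - 43)/4 = 3*√(-43 + a)/4)
Y = -3*I*√141/4 (Y = -3*√(-43 - 98)/4 = -3*√(-141)/4 = -3*I*√141/4 ≈ -8.9058*I)
s = 98739471/96208400 (s = 20206*(1/12659) - 8662*1/15200 = 20206/12659 - 4331/7600 = 98739471/96208400 ≈ 1.0263)
s - Y = 98739471/96208400 - (-3)*I*√141/4 = 98739471/96208400 + 3*I*√141/4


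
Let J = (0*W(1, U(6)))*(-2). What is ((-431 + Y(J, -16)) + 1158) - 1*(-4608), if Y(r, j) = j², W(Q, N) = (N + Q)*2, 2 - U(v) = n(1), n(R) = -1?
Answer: 5591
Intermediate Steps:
U(v) = 3 (U(v) = 2 - 1*(-1) = 2 + 1 = 3)
W(Q, N) = 2*N + 2*Q
J = 0 (J = (0*(2*3 + 2*1))*(-2) = (0*(6 + 2))*(-2) = (0*8)*(-2) = 0*(-2) = 0)
((-431 + Y(J, -16)) + 1158) - 1*(-4608) = ((-431 + (-16)²) + 1158) - 1*(-4608) = ((-431 + 256) + 1158) + 4608 = (-175 + 1158) + 4608 = 983 + 4608 = 5591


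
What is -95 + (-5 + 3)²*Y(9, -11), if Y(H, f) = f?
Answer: -139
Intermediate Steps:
-95 + (-5 + 3)²*Y(9, -11) = -95 + (-5 + 3)²*(-11) = -95 + (-2)²*(-11) = -95 + 4*(-11) = -95 - 44 = -139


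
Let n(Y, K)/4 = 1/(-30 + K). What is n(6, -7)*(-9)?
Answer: 36/37 ≈ 0.97297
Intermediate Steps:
n(Y, K) = 4/(-30 + K)
n(6, -7)*(-9) = (4/(-30 - 7))*(-9) = (4/(-37))*(-9) = (4*(-1/37))*(-9) = -4/37*(-9) = 36/37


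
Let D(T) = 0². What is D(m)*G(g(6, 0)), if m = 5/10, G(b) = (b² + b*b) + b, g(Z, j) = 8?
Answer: 0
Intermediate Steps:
G(b) = b + 2*b² (G(b) = (b² + b²) + b = 2*b² + b = b + 2*b²)
m = ½ (m = 5*(⅒) = ½ ≈ 0.50000)
D(T) = 0
D(m)*G(g(6, 0)) = 0*(8*(1 + 2*8)) = 0*(8*(1 + 16)) = 0*(8*17) = 0*136 = 0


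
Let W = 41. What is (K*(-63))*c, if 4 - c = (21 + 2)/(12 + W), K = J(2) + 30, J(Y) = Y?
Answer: -381024/53 ≈ -7189.1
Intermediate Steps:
K = 32 (K = 2 + 30 = 32)
c = 189/53 (c = 4 - (21 + 2)/(12 + 41) = 4 - 23/53 = 189/53 ≈ 3.5660)
(K*(-63))*c = (32*(-63))*(189/53) = -2016*189/53 = -381024/53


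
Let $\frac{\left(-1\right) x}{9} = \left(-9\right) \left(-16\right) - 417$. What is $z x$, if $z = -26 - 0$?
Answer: $-63882$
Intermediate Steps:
$z = -26$ ($z = -26 + 0 = -26$)
$x = 2457$ ($x = - 9 \left(\left(-9\right) \left(-16\right) - 417\right) = - 9 \left(144 - 417\right) = \left(-9\right) \left(-273\right) = 2457$)
$z x = \left(-26\right) 2457 = -63882$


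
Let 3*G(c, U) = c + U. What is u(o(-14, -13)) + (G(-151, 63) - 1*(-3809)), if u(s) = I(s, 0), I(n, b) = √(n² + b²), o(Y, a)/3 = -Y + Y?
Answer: 11339/3 ≈ 3779.7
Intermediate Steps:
o(Y, a) = 0 (o(Y, a) = 3*(-Y + Y) = 3*0 = 0)
I(n, b) = √(b² + n²)
G(c, U) = U/3 + c/3 (G(c, U) = (c + U)/3 = (U + c)/3 = U/3 + c/3)
u(s) = √(s²) (u(s) = √(0² + s²) = √(0 + s²) = √(s²))
u(o(-14, -13)) + (G(-151, 63) - 1*(-3809)) = √(0²) + (((⅓)*63 + (⅓)*(-151)) - 1*(-3809)) = √0 + ((21 - 151/3) + 3809) = 0 + (-88/3 + 3809) = 0 + 11339/3 = 11339/3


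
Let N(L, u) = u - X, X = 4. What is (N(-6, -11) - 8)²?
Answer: 529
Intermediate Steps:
N(L, u) = -4 + u (N(L, u) = u - 1*4 = u - 4 = -4 + u)
(N(-6, -11) - 8)² = ((-4 - 11) - 8)² = (-15 - 8)² = (-23)² = 529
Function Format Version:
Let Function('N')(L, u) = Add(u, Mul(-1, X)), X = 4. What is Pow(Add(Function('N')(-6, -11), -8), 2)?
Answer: 529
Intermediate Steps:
Function('N')(L, u) = Add(-4, u) (Function('N')(L, u) = Add(u, Mul(-1, 4)) = Add(u, -4) = Add(-4, u))
Pow(Add(Function('N')(-6, -11), -8), 2) = Pow(Add(Add(-4, -11), -8), 2) = Pow(Add(-15, -8), 2) = Pow(-23, 2) = 529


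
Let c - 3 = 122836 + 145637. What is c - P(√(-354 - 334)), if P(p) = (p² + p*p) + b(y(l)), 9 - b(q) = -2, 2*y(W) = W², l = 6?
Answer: 269841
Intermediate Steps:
y(W) = W²/2
b(q) = 11 (b(q) = 9 - 1*(-2) = 9 + 2 = 11)
P(p) = 11 + 2*p² (P(p) = (p² + p*p) + 11 = (p² + p²) + 11 = 2*p² + 11 = 11 + 2*p²)
c = 268476 (c = 3 + (122836 + 145637) = 3 + 268473 = 268476)
c - P(√(-354 - 334)) = 268476 - (11 + 2*(√(-354 - 334))²) = 268476 - (11 + 2*(√(-688))²) = 268476 - (11 + 2*(4*I*√43)²) = 268476 - (11 + 2*(-688)) = 268476 - (11 - 1376) = 268476 - 1*(-1365) = 268476 + 1365 = 269841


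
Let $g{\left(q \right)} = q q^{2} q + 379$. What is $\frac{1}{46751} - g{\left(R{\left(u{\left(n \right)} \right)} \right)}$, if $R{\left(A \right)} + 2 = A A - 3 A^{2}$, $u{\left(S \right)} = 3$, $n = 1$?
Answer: $- \frac{7497878628}{46751} \approx -1.6038 \cdot 10^{5}$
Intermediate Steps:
$R{\left(A \right)} = -2 - 2 A^{2}$ ($R{\left(A \right)} = -2 - \left(3 A^{2} - A A\right) = -2 + \left(A^{2} - 3 A^{2}\right) = -2 - 2 A^{2}$)
$g{\left(q \right)} = 379 + q^{4}$ ($g{\left(q \right)} = q^{3} q + 379 = q^{4} + 379 = 379 + q^{4}$)
$\frac{1}{46751} - g{\left(R{\left(u{\left(n \right)} \right)} \right)} = \frac{1}{46751} - \left(379 + \left(-2 - 2 \cdot 3^{2}\right)^{4}\right) = \frac{1}{46751} - \left(379 + \left(-2 - 18\right)^{4}\right) = \frac{1}{46751} - \left(379 + \left(-20\right)^{4}\right) = \frac{1}{46751} - \left(379 + 160000\right) = \frac{1}{46751} - 160379 = - \frac{7497878628}{46751}$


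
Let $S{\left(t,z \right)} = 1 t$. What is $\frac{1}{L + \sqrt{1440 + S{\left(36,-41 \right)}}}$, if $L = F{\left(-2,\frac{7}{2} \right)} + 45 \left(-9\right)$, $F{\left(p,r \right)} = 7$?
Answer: $- \frac{199}{78464} - \frac{3 \sqrt{41}}{78464} \approx -0.002781$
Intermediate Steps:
$S{\left(t,z \right)} = t$
$L = -398$ ($L = 7 + 45 \left(-9\right) = 7 - 405 = -398$)
$\frac{1}{L + \sqrt{1440 + S{\left(36,-41 \right)}}} = \frac{1}{-398 + \sqrt{1440 + 36}} = \frac{1}{-398 + \sqrt{1476}} = \frac{1}{-398 + 6 \sqrt{41}}$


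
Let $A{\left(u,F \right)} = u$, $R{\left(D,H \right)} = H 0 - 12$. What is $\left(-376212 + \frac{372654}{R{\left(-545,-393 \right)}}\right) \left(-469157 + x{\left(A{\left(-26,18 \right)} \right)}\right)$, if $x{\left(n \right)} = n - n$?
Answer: $\frac{382143858681}{2} \approx 1.9107 \cdot 10^{11}$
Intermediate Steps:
$R{\left(D,H \right)} = -12$ ($R{\left(D,H \right)} = 0 - 12 = -12$)
$x{\left(n \right)} = 0$
$\left(-376212 + \frac{372654}{R{\left(-545,-393 \right)}}\right) \left(-469157 + x{\left(A{\left(-26,18 \right)} \right)}\right) = \left(-376212 + \frac{372654}{-12}\right) \left(-469157 + 0\right) = \left(-376212 + 372654 \left(- \frac{1}{12}\right)\right) \left(-469157\right) = \left(-376212 - \frac{62109}{2}\right) \left(-469157\right) = \left(- \frac{814533}{2}\right) \left(-469157\right) = \frac{382143858681}{2}$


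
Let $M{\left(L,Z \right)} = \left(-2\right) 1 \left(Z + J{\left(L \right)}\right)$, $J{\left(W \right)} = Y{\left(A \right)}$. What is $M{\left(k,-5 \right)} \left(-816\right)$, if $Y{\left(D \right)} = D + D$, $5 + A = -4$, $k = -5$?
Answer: $-37536$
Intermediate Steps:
$A = -9$ ($A = -5 - 4 = -9$)
$Y{\left(D \right)} = 2 D$
$J{\left(W \right)} = -18$ ($J{\left(W \right)} = 2 \left(-9\right) = -18$)
$M{\left(L,Z \right)} = 36 - 2 Z$ ($M{\left(L,Z \right)} = \left(-2\right) 1 \left(Z - 18\right) = - 2 \left(-18 + Z\right) = 36 - 2 Z$)
$M{\left(k,-5 \right)} \left(-816\right) = \left(36 - -10\right) \left(-816\right) = \left(36 + 10\right) \left(-816\right) = 46 \left(-816\right) = -37536$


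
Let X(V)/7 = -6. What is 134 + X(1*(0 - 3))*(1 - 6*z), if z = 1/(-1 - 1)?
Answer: -34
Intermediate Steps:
z = -½ (z = 1/(-2) = -½ ≈ -0.50000)
X(V) = -42 (X(V) = 7*(-6) = -42)
134 + X(1*(0 - 3))*(1 - 6*z) = 134 - 42*(1 - 6*(-½)) = 134 - 42*(1 + 3) = 134 - 42*4 = 134 - 168 = -34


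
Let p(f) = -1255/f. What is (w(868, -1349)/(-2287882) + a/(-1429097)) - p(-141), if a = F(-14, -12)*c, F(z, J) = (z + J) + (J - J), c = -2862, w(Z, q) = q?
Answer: -4127087496023141/461014347660114 ≈ -8.9522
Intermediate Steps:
F(z, J) = J + z (F(z, J) = (J + z) + 0 = J + z)
a = 74412 (a = (-12 - 14)*(-2862) = -26*(-2862) = 74412)
(w(868, -1349)/(-2287882) + a/(-1429097)) - p(-141) = (-1349/(-2287882) + 74412/(-1429097)) - (-1255)/(-141) = (-1349*(-1/2287882) + 74412*(-1/1429097)) - (-1255)*(-1)/141 = (1349/2287882 - 74412/1429097) - 1*1255/141 = -168318023531/3269605302554 - 1255/141 = -4127087496023141/461014347660114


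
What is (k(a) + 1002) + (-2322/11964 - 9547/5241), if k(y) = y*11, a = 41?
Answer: 15163589977/10450554 ≈ 1451.0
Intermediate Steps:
k(y) = 11*y
(k(a) + 1002) + (-2322/11964 - 9547/5241) = (11*41 + 1002) + (-2322/11964 - 9547/5241) = (451 + 1002) + (-2322*1/11964 - 9547*1/5241) = 1453 + (-387/1994 - 9547/5241) = 1453 - 21064985/10450554 = 15163589977/10450554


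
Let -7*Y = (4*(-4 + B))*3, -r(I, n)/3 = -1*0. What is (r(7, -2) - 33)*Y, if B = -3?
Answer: -396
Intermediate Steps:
r(I, n) = 0 (r(I, n) = -(-3)*0 = -3*0 = 0)
Y = 12 (Y = -4*(-4 - 3)*3/7 = -4*(-7)*3/7 = -(-4)*3 = -⅐*(-84) = 12)
(r(7, -2) - 33)*Y = (0 - 33)*12 = -33*12 = -396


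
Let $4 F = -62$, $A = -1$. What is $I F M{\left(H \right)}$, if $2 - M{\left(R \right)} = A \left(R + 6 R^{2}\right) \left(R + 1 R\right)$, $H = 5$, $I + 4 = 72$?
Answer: $-1635808$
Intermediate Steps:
$I = 68$ ($I = -4 + 72 = 68$)
$F = - \frac{31}{2}$ ($F = \frac{1}{4} \left(-62\right) = - \frac{31}{2} \approx -15.5$)
$M{\left(R \right)} = 2 + 2 R \left(R + 6 R^{2}\right)$ ($M{\left(R \right)} = 2 - - \left(R + 6 R^{2}\right) \left(R + 1 R\right) = 2 - - \left(R + 6 R^{2}\right) \left(R + R\right) = 2 - - \left(R + 6 R^{2}\right) 2 R = 2 - - 2 R \left(R + 6 R^{2}\right) = 2 + 2 R \left(R + 6 R^{2}\right)$)
$I F M{\left(H \right)} = 68 \left(- \frac{31}{2}\right) \left(2 + 2 \cdot 5^{2} + 12 \cdot 5^{3}\right) = - 1054 \left(2 + 2 \cdot 25 + 12 \cdot 125\right) = - 1054 \left(2 + 50 + 1500\right) = \left(-1054\right) 1552 = -1635808$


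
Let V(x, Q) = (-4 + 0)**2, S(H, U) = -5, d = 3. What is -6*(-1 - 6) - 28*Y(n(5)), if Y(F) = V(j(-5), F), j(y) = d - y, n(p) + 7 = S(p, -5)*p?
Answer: -406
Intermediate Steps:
n(p) = -7 - 5*p
j(y) = 3 - y
V(x, Q) = 16 (V(x, Q) = (-4)**2 = 16)
Y(F) = 16
-6*(-1 - 6) - 28*Y(n(5)) = -6*(-1 - 6) - 28*16 = -6*(-7) - 448 = 42 - 448 = -406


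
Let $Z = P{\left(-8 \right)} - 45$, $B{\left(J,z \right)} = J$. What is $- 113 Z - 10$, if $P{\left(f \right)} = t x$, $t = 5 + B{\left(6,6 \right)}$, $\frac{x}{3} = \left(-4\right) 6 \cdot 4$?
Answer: $363059$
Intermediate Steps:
$x = -288$ ($x = 3 \left(-4\right) 6 \cdot 4 = 3 \left(\left(-24\right) 4\right) = 3 \left(-96\right) = -288$)
$t = 11$ ($t = 5 + 6 = 11$)
$P{\left(f \right)} = -3168$ ($P{\left(f \right)} = 11 \left(-288\right) = -3168$)
$Z = -3213$ ($Z = -3168 - 45 = -3213$)
$- 113 Z - 10 = \left(-113\right) \left(-3213\right) - 10 = 363069 - 10 = 363059$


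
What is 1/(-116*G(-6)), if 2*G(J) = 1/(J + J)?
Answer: 6/29 ≈ 0.20690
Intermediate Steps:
G(J) = 1/(4*J) (G(J) = 1/(2*(J + J)) = 1/(2*((2*J))) = (1/(2*J))/2 = 1/(4*J))
1/(-116*G(-6)) = 1/(-29/(-6)) = 1/(-29*(-1)/6) = 1/(-116*(-1/24)) = 1/(29/6) = 6/29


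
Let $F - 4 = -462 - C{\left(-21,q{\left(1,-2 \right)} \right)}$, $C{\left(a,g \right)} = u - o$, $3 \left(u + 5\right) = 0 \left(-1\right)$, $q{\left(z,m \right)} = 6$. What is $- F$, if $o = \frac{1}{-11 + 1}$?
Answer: $\frac{4531}{10} \approx 453.1$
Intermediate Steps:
$u = -5$ ($u = -5 + \frac{0 \left(-1\right)}{3} = -5 + \frac{1}{3} \cdot 0 = -5 + 0 = -5$)
$o = - \frac{1}{10}$ ($o = \frac{1}{-10} = - \frac{1}{10} \approx -0.1$)
$C{\left(a,g \right)} = - \frac{49}{10}$ ($C{\left(a,g \right)} = -5 - - \frac{1}{10} = -5 + \frac{1}{10} = - \frac{49}{10}$)
$F = - \frac{4531}{10}$ ($F = 4 - \frac{4571}{10} = - \frac{4531}{10} \approx -453.1$)
$- F = \left(-1\right) \left(- \frac{4531}{10}\right) = \frac{4531}{10}$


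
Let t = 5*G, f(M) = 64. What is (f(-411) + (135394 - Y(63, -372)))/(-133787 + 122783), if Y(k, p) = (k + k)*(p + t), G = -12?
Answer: -94945/5502 ≈ -17.256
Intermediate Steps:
t = -60 (t = 5*(-12) = -60)
Y(k, p) = 2*k*(-60 + p) (Y(k, p) = (k + k)*(p - 60) = (2*k)*(-60 + p) = 2*k*(-60 + p))
(f(-411) + (135394 - Y(63, -372)))/(-133787 + 122783) = (64 + (135394 - 2*63*(-60 - 372)))/(-133787 + 122783) = (64 + (135394 - 2*63*(-432)))/(-11004) = (64 + (135394 - 1*(-54432)))*(-1/11004) = (64 + (135394 + 54432))*(-1/11004) = (64 + 189826)*(-1/11004) = 189890*(-1/11004) = -94945/5502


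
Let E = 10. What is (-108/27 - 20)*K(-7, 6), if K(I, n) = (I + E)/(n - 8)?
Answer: 36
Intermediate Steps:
K(I, n) = (10 + I)/(-8 + n) (K(I, n) = (I + 10)/(n - 8) = (10 + I)/(-8 + n))
(-108/27 - 20)*K(-7, 6) = (-108/27 - 20)*((10 - 7)/(-8 + 6)) = (-108*1/27 - 20)*(3/(-2)) = (-4 - 20)*(-½*3) = -24*(-3/2) = 36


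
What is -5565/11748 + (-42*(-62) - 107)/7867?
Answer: -4815033/30807172 ≈ -0.15630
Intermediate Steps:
-5565/11748 + (-42*(-62) - 107)/7867 = -5565*1/11748 + (2604 - 107)*(1/7867) = -1855/3916 + 2497*(1/7867) = -1855/3916 + 2497/7867 = -4815033/30807172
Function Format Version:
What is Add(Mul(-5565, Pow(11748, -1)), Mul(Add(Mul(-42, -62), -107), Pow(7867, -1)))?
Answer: Rational(-4815033, 30807172) ≈ -0.15630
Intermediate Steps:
Add(Mul(-5565, Pow(11748, -1)), Mul(Add(Mul(-42, -62), -107), Pow(7867, -1))) = Add(Mul(-5565, Rational(1, 11748)), Mul(Add(2604, -107), Rational(1, 7867))) = Add(Rational(-1855, 3916), Mul(2497, Rational(1, 7867))) = Add(Rational(-1855, 3916), Rational(2497, 7867)) = Rational(-4815033, 30807172)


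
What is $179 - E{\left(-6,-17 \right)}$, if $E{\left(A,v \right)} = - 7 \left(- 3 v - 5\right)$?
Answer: $501$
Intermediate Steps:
$E{\left(A,v \right)} = 35 + 21 v$ ($E{\left(A,v \right)} = - 7 \left(-5 - 3 v\right) = 35 + 21 v$)
$179 - E{\left(-6,-17 \right)} = 179 - \left(35 + 21 \left(-17\right)\right) = 179 - \left(35 - 357\right) = 179 - -322 = 179 + 322 = 501$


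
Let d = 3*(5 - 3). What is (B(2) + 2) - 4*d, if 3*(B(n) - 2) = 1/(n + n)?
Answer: -239/12 ≈ -19.917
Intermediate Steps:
d = 6 (d = 3*2 = 6)
B(n) = 2 + 1/(6*n) (B(n) = 2 + 1/(3*(n + n)) = 2 + 1/(3*((2*n))) = 2 + (1/(2*n))/3 = 2 + 1/(6*n))
(B(2) + 2) - 4*d = ((2 + (⅙)/2) + 2) - 4*6 = ((2 + (⅙)*(½)) + 2) - 24 = ((2 + 1/12) + 2) - 24 = (25/12 + 2) - 24 = 49/12 - 24 = -239/12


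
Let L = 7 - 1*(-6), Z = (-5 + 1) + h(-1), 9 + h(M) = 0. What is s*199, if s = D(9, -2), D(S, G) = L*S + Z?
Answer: 20696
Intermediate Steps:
h(M) = -9 (h(M) = -9 + 0 = -9)
Z = -13 (Z = (-5 + 1) - 9 = -4 - 9 = -13)
L = 13 (L = 7 + 6 = 13)
D(S, G) = -13 + 13*S (D(S, G) = 13*S - 13 = -13 + 13*S)
s = 104 (s = -13 + 13*9 = -13 + 117 = 104)
s*199 = 104*199 = 20696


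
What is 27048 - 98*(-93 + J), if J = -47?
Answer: 40768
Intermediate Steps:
27048 - 98*(-93 + J) = 27048 - 98*(-93 - 47) = 27048 - 98*(-140) = 27048 - 1*(-13720) = 27048 + 13720 = 40768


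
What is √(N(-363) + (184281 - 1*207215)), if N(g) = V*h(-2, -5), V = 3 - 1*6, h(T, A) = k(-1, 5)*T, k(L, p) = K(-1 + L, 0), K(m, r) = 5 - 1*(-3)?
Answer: I*√22886 ≈ 151.28*I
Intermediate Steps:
K(m, r) = 8 (K(m, r) = 5 + 3 = 8)
k(L, p) = 8
h(T, A) = 8*T
V = -3 (V = 3 - 6 = -3)
N(g) = 48 (N(g) = -24*(-2) = -3*(-16) = 48)
√(N(-363) + (184281 - 1*207215)) = √(48 + (184281 - 1*207215)) = √(48 + (184281 - 207215)) = √(48 - 22934) = √(-22886) = I*√22886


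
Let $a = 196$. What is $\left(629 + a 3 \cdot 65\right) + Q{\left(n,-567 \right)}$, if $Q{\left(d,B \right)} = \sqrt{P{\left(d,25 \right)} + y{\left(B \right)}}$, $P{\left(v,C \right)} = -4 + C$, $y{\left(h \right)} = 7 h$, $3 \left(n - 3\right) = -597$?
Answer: $38849 + 2 i \sqrt{987} \approx 38849.0 + 62.833 i$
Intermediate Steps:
$n = -196$ ($n = 3 + \frac{1}{3} \left(-597\right) = 3 - 199 = -196$)
$Q{\left(d,B \right)} = \sqrt{21 + 7 B}$ ($Q{\left(d,B \right)} = \sqrt{\left(-4 + 25\right) + 7 B} = \sqrt{21 + 7 B}$)
$\left(629 + a 3 \cdot 65\right) + Q{\left(n,-567 \right)} = \left(629 + 196 \cdot 3 \cdot 65\right) + \sqrt{21 + 7 \left(-567\right)} = \left(629 + 588 \cdot 65\right) + \sqrt{21 - 3969} = \left(629 + 38220\right) + \sqrt{-3948} = 38849 + 2 i \sqrt{987}$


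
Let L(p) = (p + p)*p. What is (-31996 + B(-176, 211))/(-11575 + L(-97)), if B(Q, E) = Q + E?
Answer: -31961/7243 ≈ -4.4127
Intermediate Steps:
L(p) = 2*p² (L(p) = (2*p)*p = 2*p²)
B(Q, E) = E + Q
(-31996 + B(-176, 211))/(-11575 + L(-97)) = (-31996 + (211 - 176))/(-11575 + 2*(-97)²) = (-31996 + 35)/(-11575 + 2*9409) = -31961/(-11575 + 18818) = -31961/7243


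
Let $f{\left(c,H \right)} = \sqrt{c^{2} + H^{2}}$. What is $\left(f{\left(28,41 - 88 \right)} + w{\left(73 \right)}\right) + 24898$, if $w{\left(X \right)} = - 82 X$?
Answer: $18912 + \sqrt{2993} \approx 18967.0$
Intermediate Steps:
$f{\left(c,H \right)} = \sqrt{H^{2} + c^{2}}$
$\left(f{\left(28,41 - 88 \right)} + w{\left(73 \right)}\right) + 24898 = \left(\sqrt{\left(41 - 88\right)^{2} + 28^{2}} - 5986\right) + 24898 = \left(\sqrt{\left(-47\right)^{2} + 784} - 5986\right) + 24898 = \left(\sqrt{2209 + 784} - 5986\right) + 24898 = \left(\sqrt{2993} - 5986\right) + 24898 = \left(-5986 + \sqrt{2993}\right) + 24898 = 18912 + \sqrt{2993}$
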